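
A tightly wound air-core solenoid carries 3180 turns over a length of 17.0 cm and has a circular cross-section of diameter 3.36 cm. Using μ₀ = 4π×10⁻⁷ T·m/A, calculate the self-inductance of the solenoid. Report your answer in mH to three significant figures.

L ≈ 66.3 mH

A = π(d/2)² = π(1.680×10^-2 m)² = 8.867×10^-4 m².
For a long solenoid, L = μ₀N²A/ℓ.
L = (4π×10⁻⁷)(3180)²(8.867×10^-4)/(0.17 m) = 6.628×10^-2 H.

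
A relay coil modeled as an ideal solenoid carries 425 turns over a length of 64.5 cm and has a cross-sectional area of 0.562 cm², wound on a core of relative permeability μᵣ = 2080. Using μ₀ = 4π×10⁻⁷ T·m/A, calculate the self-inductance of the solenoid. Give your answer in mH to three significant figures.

A = 0.562 cm² = 5.620×10^-5 m².
For a long solenoid, L = μ₀μᵣN²A/ℓ.
L = (4π×10⁻⁷)(2080)(425)²(5.620×10^-5)/(0.645 m) = 4.114×10^-2 H.

L ≈ 41.1 mH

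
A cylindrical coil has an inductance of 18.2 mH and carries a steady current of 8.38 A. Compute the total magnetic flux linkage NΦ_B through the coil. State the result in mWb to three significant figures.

From L = NΦ_B/I, the flux linkage is NΦ_B = LI.
NΦ_B = (1.820×10^-2 H)(8.38 A) = 0.1525 Wb.

NΦ_B ≈ 153 mWb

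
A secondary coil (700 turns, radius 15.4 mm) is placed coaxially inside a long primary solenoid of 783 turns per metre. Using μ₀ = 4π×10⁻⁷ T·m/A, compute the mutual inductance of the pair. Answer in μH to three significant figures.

M ≈ 513 μH

The outer solenoid produces a uniform field B₁ = μ₀n₁I₁ across the inner coil,
so the flux linkage is N₂Φ = N₂B₁A₂ = μ₀n₁N₂A₂·I₁, giving M = μ₀n₁N₂A₂.
A₂ = πr² = π(1.540×10^-2 m)² = 7.451×10^-4 m².
M = (4π×10⁻⁷)(783)(700)(7.451×10^-4) = 5.132×10^-4 H.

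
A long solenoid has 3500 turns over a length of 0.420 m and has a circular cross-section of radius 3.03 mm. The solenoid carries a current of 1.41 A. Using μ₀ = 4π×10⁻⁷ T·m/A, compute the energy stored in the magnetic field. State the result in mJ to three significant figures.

A = πr² = π(3.030×10^-3 m)² = 2.884×10^-5 m².
L = μ₀N²A/ℓ = (4π×10⁻⁷)(3500)²(2.884×10^-5)/(0.42) = 1.057×10^-3 H.
U = ½LI² = ½(1.057×10^-3)(1.41)² = 1.051×10^-3 J.

U ≈ 1.05 mJ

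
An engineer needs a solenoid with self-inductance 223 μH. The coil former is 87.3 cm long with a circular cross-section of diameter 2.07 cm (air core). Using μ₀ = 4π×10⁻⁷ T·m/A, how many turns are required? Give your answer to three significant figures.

N ≈ 678 turns

A = π(d/2)² = π(1.035×10^-2 m)² = 3.365×10^-4 m².
From L = μ₀N²A/ℓ, N = √(Lℓ / (μ₀A)).
N = √[(2.230×10^-4)(0.873) / ((4π×10⁻⁷)×3.365×10^-4)] = √(4.603×10^5) ≈ 678.48.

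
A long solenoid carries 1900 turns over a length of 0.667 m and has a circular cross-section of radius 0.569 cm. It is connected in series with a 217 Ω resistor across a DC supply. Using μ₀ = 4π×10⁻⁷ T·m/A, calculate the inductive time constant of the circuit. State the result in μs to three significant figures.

A = πr² = π(5.690×10^-3 m)² = 1.017×10^-4 m².
L = μ₀N²A/ℓ = (4π×10⁻⁷)(1900)²(1.017×10^-4)/(0.667) = 6.918×10^-4 H.
τ = L/R = (6.918×10^-4)/(217) = 3.188×10^-6 s.

τ ≈ 3.19 μs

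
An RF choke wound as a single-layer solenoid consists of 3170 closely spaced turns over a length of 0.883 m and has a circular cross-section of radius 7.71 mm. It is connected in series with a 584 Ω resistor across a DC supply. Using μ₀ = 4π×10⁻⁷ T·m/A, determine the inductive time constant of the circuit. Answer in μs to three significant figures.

τ ≈ 4.57 μs

A = πr² = π(7.710×10^-3 m)² = 1.867×10^-4 m².
L = μ₀N²A/ℓ = (4π×10⁻⁷)(3170)²(1.867×10^-4)/(0.883) = 2.671×10^-3 H.
τ = L/R = (2.671×10^-3)/(584) = 4.573×10^-6 s.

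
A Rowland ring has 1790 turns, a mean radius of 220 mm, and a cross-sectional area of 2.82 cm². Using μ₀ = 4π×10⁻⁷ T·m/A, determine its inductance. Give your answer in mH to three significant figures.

For a thin toroid, L = μ₀N²A/(2πR).
L = (4π×10⁻⁷)(1790)²(2.820×10^-4) / (2π×0.22 m) = 8.214×10^-4 H.

L ≈ 0.821 mH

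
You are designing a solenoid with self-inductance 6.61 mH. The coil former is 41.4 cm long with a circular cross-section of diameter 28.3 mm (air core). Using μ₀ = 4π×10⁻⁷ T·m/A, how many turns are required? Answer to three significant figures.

A = π(d/2)² = π(1.415×10^-2 m)² = 6.290×10^-4 m².
From L = μ₀N²A/ℓ, N = √(Lℓ / (μ₀A)).
N = √[(6.610×10^-3)(0.414) / ((4π×10⁻⁷)×6.290×10^-4)] = √(3.462×10^6) ≈ 1860.6.

N ≈ 1860 turns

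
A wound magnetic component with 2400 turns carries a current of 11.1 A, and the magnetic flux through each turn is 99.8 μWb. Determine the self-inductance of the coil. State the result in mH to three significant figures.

L ≈ 21.6 mH

Self-inductance is defined by L = NΦ_B/I (flux linkage over current).
L = (2400)(9.980×10^-5 Wb)/(11.1 A) = 2.158×10^-2 H.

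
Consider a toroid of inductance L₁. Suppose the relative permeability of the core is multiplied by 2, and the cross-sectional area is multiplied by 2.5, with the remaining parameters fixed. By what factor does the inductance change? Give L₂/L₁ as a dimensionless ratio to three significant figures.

For a toroid, L ∝ μᵣN²A/R.
L₂/L₁ = (2) × (2.5) = 5.00.

L₂/L₁ = 5.00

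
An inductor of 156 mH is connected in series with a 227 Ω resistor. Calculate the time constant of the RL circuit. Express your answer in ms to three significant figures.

τ = L/R = (0.156 H)/(227 Ω) = 6.872×10^-4 s.

τ ≈ 0.687 ms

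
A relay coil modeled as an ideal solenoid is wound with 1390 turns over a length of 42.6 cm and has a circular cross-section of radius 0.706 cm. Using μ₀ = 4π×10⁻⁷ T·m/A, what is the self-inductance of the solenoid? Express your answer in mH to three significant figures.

A = πr² = π(7.060×10^-3 m)² = 1.566×10^-4 m².
For a long solenoid, L = μ₀N²A/ℓ.
L = (4π×10⁻⁷)(1390)²(1.566×10^-4)/(0.426 m) = 8.9246×10^-4 H.

L ≈ 0.892 mH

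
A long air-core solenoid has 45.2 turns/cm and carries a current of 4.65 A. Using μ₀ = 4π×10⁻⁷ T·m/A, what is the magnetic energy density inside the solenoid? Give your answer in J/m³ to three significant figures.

B = μ₀nI = (4π×10⁻⁷)(4.520×10^3)(4.65) = 2.641×10^-2 T.
u = B²/(2μ₀) = (2.641×10^-2)²/(2×4π×10⁻⁷) = 277.6 J/m³.

u ≈ 278 J/m³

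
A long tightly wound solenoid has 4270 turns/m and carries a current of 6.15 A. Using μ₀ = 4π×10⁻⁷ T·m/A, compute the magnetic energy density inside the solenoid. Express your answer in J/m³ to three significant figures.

u ≈ 433 J/m³

B = μ₀nI = (4π×10⁻⁷)(4.270×10^3)(6.15) = 3.300×10^-2 T.
u = B²/(2μ₀) = (3.300×10^-2)²/(2×4π×10⁻⁷) = 433.3 J/m³.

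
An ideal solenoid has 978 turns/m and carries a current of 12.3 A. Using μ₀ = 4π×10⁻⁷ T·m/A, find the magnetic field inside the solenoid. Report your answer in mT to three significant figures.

Inside a long solenoid, B = μ₀nI.
B = (4π×10⁻⁷)(978 m⁻¹)(12.3 A) = 1.512×10^-2 T.

B ≈ 15.1 mT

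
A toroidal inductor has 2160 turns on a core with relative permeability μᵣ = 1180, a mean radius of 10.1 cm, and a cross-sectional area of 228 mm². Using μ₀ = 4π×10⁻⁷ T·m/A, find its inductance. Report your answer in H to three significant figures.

L ≈ 2.49 H

For a thin toroid, L = μ₀μᵣN²A/(2πR).
L = (4π×10⁻⁷)(1180)(2160)²(2.280×10^-4) / (2π×0.101 m) = 2.486 H.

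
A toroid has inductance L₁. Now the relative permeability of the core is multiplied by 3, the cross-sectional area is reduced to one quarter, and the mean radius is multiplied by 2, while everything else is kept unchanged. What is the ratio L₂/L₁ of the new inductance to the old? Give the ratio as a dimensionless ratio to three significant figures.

For a toroid, L ∝ μᵣN²A/R.
L₂/L₁ = (3) × (0.25) × (2)^-1 = 0.375.

L₂/L₁ = 0.375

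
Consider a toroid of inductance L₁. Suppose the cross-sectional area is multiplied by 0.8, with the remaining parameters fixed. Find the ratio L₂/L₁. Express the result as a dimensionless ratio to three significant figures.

For a toroid, L ∝ μᵣN²A/R.
L₂/L₁ = (0.8) = 0.800.

L₂/L₁ = 0.800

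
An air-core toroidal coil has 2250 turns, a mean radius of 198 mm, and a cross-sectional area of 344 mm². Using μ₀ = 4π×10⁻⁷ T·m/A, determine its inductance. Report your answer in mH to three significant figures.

L ≈ 1.76 mH

For a thin toroid, L = μ₀N²A/(2πR).
L = (4π×10⁻⁷)(2250)²(3.440×10^-4) / (2π×0.198 m) = 1.759×10^-3 H.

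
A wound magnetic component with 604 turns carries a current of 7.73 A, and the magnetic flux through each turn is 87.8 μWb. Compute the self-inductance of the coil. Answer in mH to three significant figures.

L ≈ 6.86 mH

Self-inductance is defined by L = NΦ_B/I (flux linkage over current).
L = (604)(8.780×10^-5 Wb)/(7.73 A) = 6.860×10^-3 H.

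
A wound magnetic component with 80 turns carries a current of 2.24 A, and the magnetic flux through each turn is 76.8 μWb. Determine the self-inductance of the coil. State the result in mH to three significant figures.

L ≈ 2.74 mH

Self-inductance is defined by L = NΦ_B/I (flux linkage over current).
L = (80)(7.680×10^-5 Wb)/(2.24 A) = 2.743×10^-3 H.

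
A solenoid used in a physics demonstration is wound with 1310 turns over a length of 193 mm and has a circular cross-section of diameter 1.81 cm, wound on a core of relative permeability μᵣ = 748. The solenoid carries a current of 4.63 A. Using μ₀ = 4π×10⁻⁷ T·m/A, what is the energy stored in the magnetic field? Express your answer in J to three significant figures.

A = π(d/2)² = π(9.050×10^-3 m)² = 2.573×10^-4 m².
L = μ₀μᵣN²A/ℓ = (4π×10⁻⁷)(748)(1310)²(2.573×10^-4)/(0.193) = 2.151 H.
U = ½LI² = ½(2.151)(4.63)² = 23.05 J.

U ≈ 23.1 J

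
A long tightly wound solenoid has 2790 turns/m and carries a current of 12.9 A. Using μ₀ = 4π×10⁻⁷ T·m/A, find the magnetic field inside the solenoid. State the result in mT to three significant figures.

B ≈ 45.2 mT

Inside a long solenoid, B = μ₀nI.
B = (4π×10⁻⁷)(2.790×10^3 m⁻¹)(12.9 A) = 4.523×10^-2 T.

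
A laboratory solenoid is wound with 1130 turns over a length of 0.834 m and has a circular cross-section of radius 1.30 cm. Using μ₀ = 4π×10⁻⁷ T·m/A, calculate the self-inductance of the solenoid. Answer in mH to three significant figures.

A = πr² = π(1.300×10^-2 m)² = 5.309×10^-4 m².
For a long solenoid, L = μ₀N²A/ℓ.
L = (4π×10⁻⁷)(1130)²(5.309×10^-4)/(0.834 m) = 1.021×10^-3 H.

L ≈ 1.02 mH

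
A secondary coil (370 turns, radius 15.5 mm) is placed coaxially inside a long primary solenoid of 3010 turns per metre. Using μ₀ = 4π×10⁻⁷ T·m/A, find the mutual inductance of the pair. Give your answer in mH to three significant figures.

M ≈ 1.06 mH

The outer solenoid produces a uniform field B₁ = μ₀n₁I₁ across the inner coil,
so the flux linkage is N₂Φ = N₂B₁A₂ = μ₀n₁N₂A₂·I₁, giving M = μ₀n₁N₂A₂.
A₂ = πr² = π(1.550×10^-2 m)² = 7.548×10^-4 m².
M = (4π×10⁻⁷)(3010)(370)(7.548×10^-4) = 1.056×10^-3 H.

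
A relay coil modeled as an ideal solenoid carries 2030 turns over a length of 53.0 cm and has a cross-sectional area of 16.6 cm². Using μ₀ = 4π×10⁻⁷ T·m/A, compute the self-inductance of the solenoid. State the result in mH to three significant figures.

L ≈ 16.2 mH

A = 16.6 cm² = 1.660×10^-3 m².
For a long solenoid, L = μ₀N²A/ℓ.
L = (4π×10⁻⁷)(2030)²(1.660×10^-3)/(0.53 m) = 1.622×10^-2 H.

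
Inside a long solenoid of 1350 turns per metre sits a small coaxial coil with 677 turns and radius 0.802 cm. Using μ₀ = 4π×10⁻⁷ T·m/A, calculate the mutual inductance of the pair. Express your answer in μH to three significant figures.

M ≈ 232 μH

The outer solenoid produces a uniform field B₁ = μ₀n₁I₁ across the inner coil,
so the flux linkage is N₂Φ = N₂B₁A₂ = μ₀n₁N₂A₂·I₁, giving M = μ₀n₁N₂A₂.
A₂ = πr² = π(8.020×10^-3 m)² = 2.021×10^-4 m².
M = (4π×10⁻⁷)(1350)(677)(2.021×10^-4) = 2.321×10^-4 H.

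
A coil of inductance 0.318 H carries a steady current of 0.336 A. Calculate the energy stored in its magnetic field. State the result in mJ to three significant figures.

Stored magnetic energy: U = ½LI².
U = ½(0.318 H)(0.336 A)² = 1.795×10^-2 J.

U ≈ 18.0 mJ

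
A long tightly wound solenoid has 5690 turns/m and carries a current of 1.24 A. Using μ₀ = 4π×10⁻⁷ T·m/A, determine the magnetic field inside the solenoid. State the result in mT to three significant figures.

B ≈ 8.87 mT

Inside a long solenoid, B = μ₀nI.
B = (4π×10⁻⁷)(5.690×10^3 m⁻¹)(1.24 A) = 8.866×10^-3 T.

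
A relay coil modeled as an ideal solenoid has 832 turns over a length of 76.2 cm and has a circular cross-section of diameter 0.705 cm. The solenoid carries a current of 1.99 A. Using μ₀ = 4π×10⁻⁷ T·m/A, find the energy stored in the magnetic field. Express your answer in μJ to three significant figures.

U ≈ 88.2 μJ

A = π(d/2)² = π(3.525×10^-3 m)² = 3.904×10^-5 m².
L = μ₀N²A/ℓ = (4π×10⁻⁷)(832)²(3.904×10^-5)/(0.762) = 4.456×10^-5 H.
U = ½LI² = ½(4.456×10^-5)(1.99)² = 8.824×10^-5 J.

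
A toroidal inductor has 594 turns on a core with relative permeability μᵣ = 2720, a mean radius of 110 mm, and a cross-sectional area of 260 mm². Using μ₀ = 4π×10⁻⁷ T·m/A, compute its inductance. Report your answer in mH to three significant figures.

L ≈ 454 mH

For a thin toroid, L = μ₀μᵣN²A/(2πR).
L = (4π×10⁻⁷)(2720)(594)²(2.600×10^-4) / (2π×0.11 m) = 0.4537 H.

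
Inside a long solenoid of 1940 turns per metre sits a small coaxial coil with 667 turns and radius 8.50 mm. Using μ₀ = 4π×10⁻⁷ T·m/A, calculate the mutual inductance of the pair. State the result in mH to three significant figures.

M ≈ 0.369 mH

The outer solenoid produces a uniform field B₁ = μ₀n₁I₁ across the inner coil,
so the flux linkage is N₂Φ = N₂B₁A₂ = μ₀n₁N₂A₂·I₁, giving M = μ₀n₁N₂A₂.
A₂ = πr² = π(8.500×10^-3 m)² = 2.270×10^-4 m².
M = (4π×10⁻⁷)(1940)(667)(2.270×10^-4) = 3.691×10^-4 H.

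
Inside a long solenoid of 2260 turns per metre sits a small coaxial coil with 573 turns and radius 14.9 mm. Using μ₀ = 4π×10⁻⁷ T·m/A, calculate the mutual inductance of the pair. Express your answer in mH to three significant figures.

M ≈ 1.13 mH

The outer solenoid produces a uniform field B₁ = μ₀n₁I₁ across the inner coil,
so the flux linkage is N₂Φ = N₂B₁A₂ = μ₀n₁N₂A₂·I₁, giving M = μ₀n₁N₂A₂.
A₂ = πr² = π(1.490×10^-2 m)² = 6.9746×10^-4 m².
M = (4π×10⁻⁷)(2260)(573)(6.9746×10^-4) = 1.134999×10^-3 H.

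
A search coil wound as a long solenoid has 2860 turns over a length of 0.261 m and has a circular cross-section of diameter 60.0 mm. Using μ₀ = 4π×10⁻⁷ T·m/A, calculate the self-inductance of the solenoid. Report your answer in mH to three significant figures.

L ≈ 111 mH

A = π(d/2)² = π(3.000×10^-2 m)² = 2.827×10^-3 m².
For a long solenoid, L = μ₀N²A/ℓ.
L = (4π×10⁻⁷)(2860)²(2.827×10^-3)/(0.261 m) = 0.1114 H.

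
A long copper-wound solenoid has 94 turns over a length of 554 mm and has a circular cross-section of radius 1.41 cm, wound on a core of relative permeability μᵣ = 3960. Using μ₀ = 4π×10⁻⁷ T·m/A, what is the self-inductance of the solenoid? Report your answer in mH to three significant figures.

L ≈ 49.6 mH

A = πr² = π(1.410×10^-2 m)² = 6.246×10^-4 m².
For a long solenoid, L = μ₀μᵣN²A/ℓ.
L = (4π×10⁻⁷)(3960)(94)²(6.246×10^-4)/(0.554 m) = 4.957×10^-2 H.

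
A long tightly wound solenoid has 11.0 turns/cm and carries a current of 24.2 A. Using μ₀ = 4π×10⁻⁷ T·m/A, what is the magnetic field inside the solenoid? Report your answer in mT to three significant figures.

B ≈ 33.5 mT

Inside a long solenoid, B = μ₀nI.
B = (4π×10⁻⁷)(1.100×10^3 m⁻¹)(24.2 A) = 3.345×10^-2 T.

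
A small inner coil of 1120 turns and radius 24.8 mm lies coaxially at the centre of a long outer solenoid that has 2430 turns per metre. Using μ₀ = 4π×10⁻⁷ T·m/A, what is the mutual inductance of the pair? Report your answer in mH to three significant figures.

The outer solenoid produces a uniform field B₁ = μ₀n₁I₁ across the inner coil,
so the flux linkage is N₂Φ = N₂B₁A₂ = μ₀n₁N₂A₂·I₁, giving M = μ₀n₁N₂A₂.
A₂ = πr² = π(2.480×10^-2 m)² = 1.932×10^-3 m².
M = (4π×10⁻⁷)(2430)(1120)(1.932×10^-3) = 6.608×10^-3 H.

M ≈ 6.61 mH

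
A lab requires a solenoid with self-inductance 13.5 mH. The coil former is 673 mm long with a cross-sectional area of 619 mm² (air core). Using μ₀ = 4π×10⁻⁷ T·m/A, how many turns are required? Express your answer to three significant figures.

A = 619 mm² = 6.190×10^-4 m².
From L = μ₀N²A/ℓ, N = √(Lℓ / (μ₀A)).
N = √[(1.350×10^-2)(0.673) / ((4π×10⁻⁷)×6.190×10^-4)] = √(1.168×10^7) ≈ 3417.6.

N ≈ 3420 turns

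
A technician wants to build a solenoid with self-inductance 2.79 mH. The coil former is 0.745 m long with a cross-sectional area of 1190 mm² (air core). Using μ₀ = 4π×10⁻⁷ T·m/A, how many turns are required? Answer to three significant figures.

A = 1190 mm² = 1.190×10^-3 m².
From L = μ₀N²A/ℓ, N = √(Lℓ / (μ₀A)).
N = √[(2.790×10^-3)(0.745) / ((4π×10⁻⁷)×1.190×10^-3)] = √(1.390×10^6) ≈ 1179.0.

N ≈ 1180 turns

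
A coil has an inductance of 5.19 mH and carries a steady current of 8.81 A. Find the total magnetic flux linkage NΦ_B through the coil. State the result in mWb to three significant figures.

NΦ_B ≈ 45.7 mWb

From L = NΦ_B/I, the flux linkage is NΦ_B = LI.
NΦ_B = (5.190×10^-3 H)(8.81 A) = 4.572×10^-2 Wb.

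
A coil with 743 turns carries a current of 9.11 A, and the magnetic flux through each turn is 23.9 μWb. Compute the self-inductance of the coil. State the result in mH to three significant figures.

L ≈ 1.95 mH

Self-inductance is defined by L = NΦ_B/I (flux linkage over current).
L = (743)(2.390×10^-5 Wb)/(9.11 A) = 1.949×10^-3 H.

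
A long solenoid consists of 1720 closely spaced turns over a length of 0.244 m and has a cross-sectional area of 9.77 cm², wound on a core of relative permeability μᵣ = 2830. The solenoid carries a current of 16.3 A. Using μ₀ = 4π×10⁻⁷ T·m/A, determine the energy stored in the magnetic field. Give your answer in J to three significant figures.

A = 9.77 cm² = 9.770×10^-4 m².
L = μ₀μᵣN²A/ℓ = (4π×10⁻⁷)(2830)(1720)²(9.770×10^-4)/(0.244) = 42.13 H.
U = ½LI² = ½(42.13)(16.3)² = 5.596×10^3 J.

U ≈ 5600 J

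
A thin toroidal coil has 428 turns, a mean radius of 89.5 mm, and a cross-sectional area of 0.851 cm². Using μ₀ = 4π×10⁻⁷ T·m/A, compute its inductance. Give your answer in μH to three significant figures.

L ≈ 34.8 μH

For a thin toroid, L = μ₀N²A/(2πR).
L = (4π×10⁻⁷)(428)²(8.510×10^-5) / (2π×8.950×10^-2 m) = 3.484×10^-5 H.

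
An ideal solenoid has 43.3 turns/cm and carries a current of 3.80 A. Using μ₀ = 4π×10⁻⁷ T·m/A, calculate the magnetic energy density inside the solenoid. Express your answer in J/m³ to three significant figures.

B = μ₀nI = (4π×10⁻⁷)(4.330×10^3)(3.80) = 2.068×10^-2 T.
u = B²/(2μ₀) = (2.068×10^-2)²/(2×4π×10⁻⁷) = 170.1 J/m³.

u ≈ 170 J/m³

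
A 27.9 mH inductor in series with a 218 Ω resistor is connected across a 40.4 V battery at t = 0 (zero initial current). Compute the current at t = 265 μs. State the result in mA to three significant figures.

τ = L/R = 2.790×10^-2/218 = 1.280×10^-4 s; final current I_∞ = ε/R = 40.4/218 = 0.1853 A.
I(t) = I_∞(1 − e^(−t/τ)) with t/τ = 2.071.
I = (0.1853)(1 − e^(−2.071)) = 0.162 A.

I ≈ 162 mA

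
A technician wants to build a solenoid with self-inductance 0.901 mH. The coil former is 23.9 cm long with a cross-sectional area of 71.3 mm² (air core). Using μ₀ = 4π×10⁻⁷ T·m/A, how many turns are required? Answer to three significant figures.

A = 71.3 mm² = 7.130×10^-5 m².
From L = μ₀N²A/ℓ, N = √(Lℓ / (μ₀A)).
N = √[(9.010×10^-4)(0.239) / ((4π×10⁻⁷)×7.130×10^-5)] = √(2.403×10^6) ≈ 1550.3.

N ≈ 1550 turns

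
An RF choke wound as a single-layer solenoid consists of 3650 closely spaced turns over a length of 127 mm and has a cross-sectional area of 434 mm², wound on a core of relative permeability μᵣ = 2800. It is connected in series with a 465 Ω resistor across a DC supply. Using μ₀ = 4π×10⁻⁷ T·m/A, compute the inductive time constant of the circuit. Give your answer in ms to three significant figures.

τ ≈ 344 ms

A = 434 mm² = 4.340×10^-4 m².
L = μ₀μᵣN²A/ℓ = (4π×10⁻⁷)(2800)(3650)²(4.340×10^-4)/(0.127) = 160.2 H.
τ = L/R = (160.2)/(465) = 0.344498 s.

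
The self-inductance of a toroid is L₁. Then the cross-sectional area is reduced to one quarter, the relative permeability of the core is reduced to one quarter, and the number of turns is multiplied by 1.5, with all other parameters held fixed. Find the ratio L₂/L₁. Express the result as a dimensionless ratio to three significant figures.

For a toroid, L ∝ μᵣN²A/R.
L₂/L₁ = (0.25) × (0.25) × (1.5)^2 = 0.141.

L₂/L₁ = 0.141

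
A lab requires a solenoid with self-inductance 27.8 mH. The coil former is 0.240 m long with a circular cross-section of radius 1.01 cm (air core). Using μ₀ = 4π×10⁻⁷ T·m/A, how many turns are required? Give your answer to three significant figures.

N ≈ 4070 turns

A = πr² = π(1.010×10^-2 m)² = 3.2047×10^-4 m².
From L = μ₀N²A/ℓ, N = √(Lℓ / (μ₀A)).
N = √[(2.780×10^-2)(0.24) / ((4π×10⁻⁷)×3.2047×10^-4)] = √(1.657×10^7) ≈ 4070.3.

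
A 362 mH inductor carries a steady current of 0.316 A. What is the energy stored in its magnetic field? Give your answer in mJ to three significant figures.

Stored magnetic energy: U = ½LI².
U = ½(0.362 H)(0.316 A)² = 1.807×10^-2 J.

U ≈ 18.1 mJ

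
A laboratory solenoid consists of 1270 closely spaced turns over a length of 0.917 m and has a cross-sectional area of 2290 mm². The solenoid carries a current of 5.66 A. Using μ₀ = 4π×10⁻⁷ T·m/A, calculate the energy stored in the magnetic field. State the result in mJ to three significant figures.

A = 2290 mm² = 2.290×10^-3 m².
L = μ₀N²A/ℓ = (4π×10⁻⁷)(1270)²(2.290×10^-3)/(0.917) = 5.062×10^-3 H.
U = ½LI² = ½(5.062×10^-3)(5.66)² = 8.107×10^-2 J.

U ≈ 81.1 mJ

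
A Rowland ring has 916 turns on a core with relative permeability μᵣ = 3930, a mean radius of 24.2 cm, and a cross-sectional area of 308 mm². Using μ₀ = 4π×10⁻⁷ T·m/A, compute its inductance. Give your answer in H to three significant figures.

L ≈ 0.839 H

For a thin toroid, L = μ₀μᵣN²A/(2πR).
L = (4π×10⁻⁷)(3930)(916)²(3.080×10^-4) / (2π×0.242 m) = 0.8394 H.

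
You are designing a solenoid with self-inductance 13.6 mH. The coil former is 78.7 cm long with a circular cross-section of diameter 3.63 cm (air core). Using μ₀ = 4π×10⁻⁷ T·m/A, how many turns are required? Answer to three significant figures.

A = π(d/2)² = π(1.815×10^-2 m)² = 1.0349×10^-3 m².
From L = μ₀N²A/ℓ, N = √(Lℓ / (μ₀A)).
N = √[(1.360×10^-2)(0.787) / ((4π×10⁻⁷)×1.0349×10^-3)] = √(8.230×10^6) ≈ 2868.8.

N ≈ 2870 turns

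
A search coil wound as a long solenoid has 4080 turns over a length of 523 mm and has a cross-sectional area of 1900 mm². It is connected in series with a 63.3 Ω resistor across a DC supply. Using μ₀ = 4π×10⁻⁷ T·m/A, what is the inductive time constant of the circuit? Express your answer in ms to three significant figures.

A = 1900 mm² = 1.900×10^-3 m².
L = μ₀N²A/ℓ = (4π×10⁻⁷)(4080)²(1.900×10^-3)/(0.523) = 7.599×10^-2 H.
τ = L/R = (7.599×10^-2)/(63.3) = 1.201×10^-3 s.

τ ≈ 1.20 ms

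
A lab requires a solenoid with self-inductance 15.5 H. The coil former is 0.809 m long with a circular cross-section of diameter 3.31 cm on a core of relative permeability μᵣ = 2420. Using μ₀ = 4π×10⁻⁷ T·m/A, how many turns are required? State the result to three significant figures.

N ≈ 2190 turns

A = π(d/2)² = π(1.655×10^-2 m)² = 8.6049×10^-4 m².
From L = μ₀μᵣN²A/ℓ, N = √(Lℓ / (μ₀μᵣA)).
N = √[(15.5)(0.809) / ((4π×10⁻⁷)(2420)×8.6049×10^-4)] = √(4.792×10^6) ≈ 2189.0.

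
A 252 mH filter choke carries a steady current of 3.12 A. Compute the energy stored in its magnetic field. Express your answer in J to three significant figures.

Stored magnetic energy: U = ½LI².
U = ½(0.252 H)(3.12 A)² = 1.227 J.

U ≈ 1.23 J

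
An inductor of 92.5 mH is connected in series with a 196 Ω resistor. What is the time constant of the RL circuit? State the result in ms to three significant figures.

τ ≈ 0.472 ms

τ = L/R = (9.250×10^-2 H)/(196 Ω) = 4.719×10^-4 s.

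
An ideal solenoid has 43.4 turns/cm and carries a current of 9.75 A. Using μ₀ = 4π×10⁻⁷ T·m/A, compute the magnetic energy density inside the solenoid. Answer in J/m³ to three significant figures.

u ≈ 1130 J/m³

B = μ₀nI = (4π×10⁻⁷)(4.340×10^3)(9.75) = 5.317×10^-2 T.
u = B²/(2μ₀) = (5.317×10^-2)²/(2×4π×10⁻⁷) = 1.125×10^3 J/m³.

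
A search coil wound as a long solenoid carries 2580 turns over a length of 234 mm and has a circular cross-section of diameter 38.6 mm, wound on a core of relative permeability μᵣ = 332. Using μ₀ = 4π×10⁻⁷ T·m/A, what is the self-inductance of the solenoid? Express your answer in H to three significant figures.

A = π(d/2)² = π(1.930×10^-2 m)² = 1.170×10^-3 m².
For a long solenoid, L = μ₀μᵣN²A/ℓ.
L = (4π×10⁻⁷)(332)(2580)²(1.170×10^-3)/(0.234 m) = 13.89 H.

L ≈ 13.9 H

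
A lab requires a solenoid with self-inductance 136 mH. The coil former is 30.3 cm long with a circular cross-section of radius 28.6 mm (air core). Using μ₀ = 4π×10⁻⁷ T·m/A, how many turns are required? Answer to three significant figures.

N ≈ 3570 turns

A = πr² = π(2.860×10^-2 m)² = 2.570×10^-3 m².
From L = μ₀N²A/ℓ, N = √(Lℓ / (μ₀A)).
N = √[(0.136)(0.303) / ((4π×10⁻⁷)×2.570×10^-3)] = √(1.276×10^7) ≈ 3572.3.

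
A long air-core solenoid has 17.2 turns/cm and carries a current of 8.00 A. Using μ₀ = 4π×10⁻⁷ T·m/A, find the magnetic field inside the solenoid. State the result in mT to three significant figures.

Inside a long solenoid, B = μ₀nI.
B = (4π×10⁻⁷)(1.720×10^3 m⁻¹)(8.00 A) = 1.729×10^-2 T.

B ≈ 17.3 mT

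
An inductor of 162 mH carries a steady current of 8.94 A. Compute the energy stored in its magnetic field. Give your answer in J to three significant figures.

Stored magnetic energy: U = ½LI².
U = ½(0.162 H)(8.94 A)² = 6.474 J.

U ≈ 6.47 J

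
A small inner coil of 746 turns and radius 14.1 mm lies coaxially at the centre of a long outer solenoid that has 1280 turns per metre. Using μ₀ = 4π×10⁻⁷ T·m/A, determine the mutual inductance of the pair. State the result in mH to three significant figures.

The outer solenoid produces a uniform field B₁ = μ₀n₁I₁ across the inner coil,
so the flux linkage is N₂Φ = N₂B₁A₂ = μ₀n₁N₂A₂·I₁, giving M = μ₀n₁N₂A₂.
A₂ = πr² = π(1.410×10^-2 m)² = 6.246×10^-4 m².
M = (4π×10⁻⁷)(1280)(746)(6.246×10^-4) = 7.4946×10^-4 H.

M ≈ 0.749 mH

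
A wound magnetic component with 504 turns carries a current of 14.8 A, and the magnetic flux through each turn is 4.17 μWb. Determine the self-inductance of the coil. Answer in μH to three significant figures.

Self-inductance is defined by L = NΦ_B/I (flux linkage over current).
L = (504)(4.170×10^-6 Wb)/(14.8 A) = 1.420×10^-4 H.

L ≈ 142 μH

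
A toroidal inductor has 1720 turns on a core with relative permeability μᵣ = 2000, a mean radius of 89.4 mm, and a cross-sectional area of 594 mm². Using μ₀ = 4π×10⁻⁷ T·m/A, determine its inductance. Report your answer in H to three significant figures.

L ≈ 7.86 H

For a thin toroid, L = μ₀μᵣN²A/(2πR).
L = (4π×10⁻⁷)(2000)(1720)²(5.940×10^-4) / (2π×8.940×10^-2 m) = 7.863 H.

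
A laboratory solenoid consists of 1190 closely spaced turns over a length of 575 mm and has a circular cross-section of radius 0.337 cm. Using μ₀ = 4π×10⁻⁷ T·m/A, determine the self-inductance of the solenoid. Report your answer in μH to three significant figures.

L ≈ 110 μH

A = πr² = π(3.370×10^-3 m)² = 3.568×10^-5 m².
For a long solenoid, L = μ₀N²A/ℓ.
L = (4π×10⁻⁷)(1190)²(3.568×10^-5)/(0.575 m) = 1.104×10^-4 H.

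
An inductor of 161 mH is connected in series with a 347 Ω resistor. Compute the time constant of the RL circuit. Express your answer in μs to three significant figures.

τ ≈ 464 μs

τ = L/R = (0.161 H)/(347 Ω) = 4.640×10^-4 s.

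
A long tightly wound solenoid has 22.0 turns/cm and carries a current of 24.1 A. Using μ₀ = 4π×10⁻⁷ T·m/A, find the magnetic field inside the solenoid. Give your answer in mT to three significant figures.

Inside a long solenoid, B = μ₀nI.
B = (4π×10⁻⁷)(2.200×10^3 m⁻¹)(24.1 A) = 6.663×10^-2 T.

B ≈ 66.6 mT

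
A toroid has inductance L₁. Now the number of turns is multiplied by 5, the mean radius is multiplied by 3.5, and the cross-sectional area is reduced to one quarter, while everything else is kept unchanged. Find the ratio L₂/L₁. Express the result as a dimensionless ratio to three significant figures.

For a toroid, L ∝ μᵣN²A/R.
L₂/L₁ = (5)^2 × (3.5)^-1 × (0.25) = 1.79.

L₂/L₁ = 1.79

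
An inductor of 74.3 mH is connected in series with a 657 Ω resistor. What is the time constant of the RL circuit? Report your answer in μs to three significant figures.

τ = L/R = (7.430×10^-2 H)/(657 Ω) = 1.131×10^-4 s.

τ ≈ 113 μs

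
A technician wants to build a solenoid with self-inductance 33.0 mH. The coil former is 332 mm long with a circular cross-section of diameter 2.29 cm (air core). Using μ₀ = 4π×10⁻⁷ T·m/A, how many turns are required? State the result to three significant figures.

N ≈ 4600 turns

A = π(d/2)² = π(1.145×10^-2 m)² = 4.119×10^-4 m².
From L = μ₀N²A/ℓ, N = √(Lℓ / (μ₀A)).
N = √[(3.300×10^-2)(0.332) / ((4π×10⁻⁷)×4.119×10^-4)] = √(2.117×10^7) ≈ 4600.9.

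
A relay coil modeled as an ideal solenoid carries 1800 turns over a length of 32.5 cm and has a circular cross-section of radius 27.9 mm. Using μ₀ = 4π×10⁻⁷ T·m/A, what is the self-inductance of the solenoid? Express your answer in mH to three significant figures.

A = πr² = π(2.790×10^-2 m)² = 2.445×10^-3 m².
For a long solenoid, L = μ₀N²A/ℓ.
L = (4π×10⁻⁷)(1800)²(2.445×10^-3)/(0.325 m) = 3.064×10^-2 H.

L ≈ 30.6 mH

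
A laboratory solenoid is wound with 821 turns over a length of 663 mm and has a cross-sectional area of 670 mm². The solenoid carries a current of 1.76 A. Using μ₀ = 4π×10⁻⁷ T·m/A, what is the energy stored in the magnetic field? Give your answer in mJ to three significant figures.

A = 670 mm² = 6.700×10^-4 m².
L = μ₀N²A/ℓ = (4π×10⁻⁷)(821)²(6.700×10^-4)/(0.663) = 8.560×10^-4 H.
U = ½LI² = ½(8.560×10^-4)(1.76)² = 1.326×10^-3 J.

U ≈ 1.33 mJ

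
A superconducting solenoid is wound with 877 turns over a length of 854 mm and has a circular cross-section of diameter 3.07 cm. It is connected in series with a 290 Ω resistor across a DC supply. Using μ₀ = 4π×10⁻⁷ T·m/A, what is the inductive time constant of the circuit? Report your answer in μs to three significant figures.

A = π(d/2)² = π(1.535×10^-2 m)² = 7.402×10^-4 m².
L = μ₀N²A/ℓ = (4π×10⁻⁷)(877)²(7.402×10^-4)/(0.854) = 8.378×10^-4 H.
τ = L/R = (8.378×10^-4)/(290) = 2.889×10^-6 s.

τ ≈ 2.89 μs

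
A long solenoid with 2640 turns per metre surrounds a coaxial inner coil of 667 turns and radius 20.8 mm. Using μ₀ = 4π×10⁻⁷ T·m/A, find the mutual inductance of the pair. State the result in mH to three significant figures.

The outer solenoid produces a uniform field B₁ = μ₀n₁I₁ across the inner coil,
so the flux linkage is N₂Φ = N₂B₁A₂ = μ₀n₁N₂A₂·I₁, giving M = μ₀n₁N₂A₂.
A₂ = πr² = π(2.080×10^-2 m)² = 1.359×10^-3 m².
M = (4π×10⁻⁷)(2640)(667)(1.359×10^-3) = 3.008×10^-3 H.

M ≈ 3.01 mH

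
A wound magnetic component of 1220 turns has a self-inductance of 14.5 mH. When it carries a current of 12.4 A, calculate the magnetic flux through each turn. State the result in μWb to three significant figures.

Φ_B ≈ 147 μWb

From L = NΦ_B/I, the flux per turn is Φ_B = LI/N.
Φ_B = (1.450×10^-2 H)(12.4 A)/1220 = 1.474×10^-4 Wb.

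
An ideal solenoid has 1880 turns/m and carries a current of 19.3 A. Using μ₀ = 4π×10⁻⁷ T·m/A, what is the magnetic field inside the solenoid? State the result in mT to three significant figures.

B ≈ 45.6 mT

Inside a long solenoid, B = μ₀nI.
B = (4π×10⁻⁷)(1.880×10^3 m⁻¹)(19.3 A) = 4.560×10^-2 T.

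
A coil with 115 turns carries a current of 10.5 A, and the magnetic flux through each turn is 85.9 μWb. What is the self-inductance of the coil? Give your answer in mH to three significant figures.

Self-inductance is defined by L = NΦ_B/I (flux linkage over current).
L = (115)(8.590×10^-5 Wb)/(10.5 A) = 9.408×10^-4 H.

L ≈ 0.941 mH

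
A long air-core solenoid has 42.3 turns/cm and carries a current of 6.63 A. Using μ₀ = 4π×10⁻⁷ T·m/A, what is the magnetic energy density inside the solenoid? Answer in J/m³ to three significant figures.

u ≈ 494 J/m³

B = μ₀nI = (4π×10⁻⁷)(4.230×10^3)(6.63) = 3.524×10^-2 T.
u = B²/(2μ₀) = (3.524×10^-2)²/(2×4π×10⁻⁷) = 494.2 J/m³.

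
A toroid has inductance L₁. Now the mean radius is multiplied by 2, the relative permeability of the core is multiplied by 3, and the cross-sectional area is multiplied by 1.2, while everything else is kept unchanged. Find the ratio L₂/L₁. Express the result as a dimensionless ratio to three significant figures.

L₂/L₁ = 1.80

For a toroid, L ∝ μᵣN²A/R.
L₂/L₁ = (2)^-1 × (3) × (1.2) = 1.80.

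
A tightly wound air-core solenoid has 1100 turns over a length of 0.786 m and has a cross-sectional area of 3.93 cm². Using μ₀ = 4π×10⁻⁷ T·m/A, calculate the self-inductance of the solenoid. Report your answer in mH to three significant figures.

A = 3.93 cm² = 3.930×10^-4 m².
For a long solenoid, L = μ₀N²A/ℓ.
L = (4π×10⁻⁷)(1100)²(3.930×10^-4)/(0.786 m) = 7.603×10^-4 H.

L ≈ 0.760 mH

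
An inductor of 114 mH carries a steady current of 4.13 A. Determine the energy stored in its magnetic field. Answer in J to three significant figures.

U ≈ 0.972 J

Stored magnetic energy: U = ½LI².
U = ½(0.114 H)(4.13 A)² = 0.9722 J.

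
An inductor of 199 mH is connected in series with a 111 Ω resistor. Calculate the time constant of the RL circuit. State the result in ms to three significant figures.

τ ≈ 1.79 ms

τ = L/R = (0.199 H)/(111 Ω) = 1.793×10^-3 s.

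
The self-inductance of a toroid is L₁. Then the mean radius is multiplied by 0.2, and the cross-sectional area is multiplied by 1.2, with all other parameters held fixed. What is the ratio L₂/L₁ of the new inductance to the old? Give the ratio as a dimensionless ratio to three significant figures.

L₂/L₁ = 6.00

For a toroid, L ∝ μᵣN²A/R.
L₂/L₁ = (0.2)^-1 × (1.2) = 6.00.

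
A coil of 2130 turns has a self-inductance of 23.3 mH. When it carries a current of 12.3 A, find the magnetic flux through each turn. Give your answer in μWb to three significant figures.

From L = NΦ_B/I, the flux per turn is Φ_B = LI/N.
Φ_B = (2.330×10^-2 H)(12.3 A)/2130 = 1.345×10^-4 Wb.

Φ_B ≈ 135 μWb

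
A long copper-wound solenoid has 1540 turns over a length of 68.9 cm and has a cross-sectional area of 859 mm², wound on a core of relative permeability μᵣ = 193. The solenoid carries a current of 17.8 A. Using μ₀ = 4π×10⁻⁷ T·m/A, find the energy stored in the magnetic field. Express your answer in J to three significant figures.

A = 859 mm² = 8.590×10^-4 m².
L = μ₀μᵣN²A/ℓ = (4π×10⁻⁷)(193)(1540)²(8.590×10^-4)/(0.689) = 0.7171 H.
U = ½LI² = ½(0.7171)(17.8)² = 113.6 J.

U ≈ 114 J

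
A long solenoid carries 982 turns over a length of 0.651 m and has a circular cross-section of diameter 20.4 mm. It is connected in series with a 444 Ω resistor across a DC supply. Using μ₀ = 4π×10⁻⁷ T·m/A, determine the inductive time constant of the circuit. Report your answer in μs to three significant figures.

τ ≈ 1.37 μs

A = π(d/2)² = π(1.020×10^-2 m)² = 3.269×10^-4 m².
L = μ₀N²A/ℓ = (4π×10⁻⁷)(982)²(3.269×10^-4)/(0.651) = 6.084×10^-4 H.
τ = L/R = (6.084×10^-4)/(444) = 1.370×10^-6 s.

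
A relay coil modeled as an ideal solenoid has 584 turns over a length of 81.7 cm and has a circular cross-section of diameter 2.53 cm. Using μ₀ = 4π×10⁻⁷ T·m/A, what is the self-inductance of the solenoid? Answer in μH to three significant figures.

A = π(d/2)² = π(1.265×10^-2 m)² = 5.027×10^-4 m².
For a long solenoid, L = μ₀N²A/ℓ.
L = (4π×10⁻⁷)(584)²(5.027×10^-4)/(0.817 m) = 2.637×10^-4 H.

L ≈ 264 μH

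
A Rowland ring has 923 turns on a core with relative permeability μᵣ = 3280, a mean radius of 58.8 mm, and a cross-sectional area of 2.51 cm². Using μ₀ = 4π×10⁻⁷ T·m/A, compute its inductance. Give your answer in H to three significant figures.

For a thin toroid, L = μ₀μᵣN²A/(2πR).
L = (4π×10⁻⁷)(3280)(923)²(2.510×10^-4) / (2π×5.880×10^-2 m) = 2.386 H.

L ≈ 2.39 H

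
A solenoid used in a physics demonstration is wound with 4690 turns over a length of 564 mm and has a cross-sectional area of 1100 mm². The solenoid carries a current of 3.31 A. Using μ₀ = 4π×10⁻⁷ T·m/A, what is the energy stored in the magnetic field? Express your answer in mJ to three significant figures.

A = 1100 mm² = 1.100×10^-3 m².
L = μ₀N²A/ℓ = (4π×10⁻⁷)(4690)²(1.100×10^-3)/(0.564) = 5.391×10^-2 H.
U = ½LI² = ½(5.391×10^-2)(3.31)² = 0.2953 J.

U ≈ 295 mJ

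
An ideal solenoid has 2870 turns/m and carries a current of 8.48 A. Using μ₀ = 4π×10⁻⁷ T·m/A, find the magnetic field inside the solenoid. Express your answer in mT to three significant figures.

Inside a long solenoid, B = μ₀nI.
B = (4π×10⁻⁷)(2.870×10^3 m⁻¹)(8.48 A) = 3.058×10^-2 T.

B ≈ 30.6 mT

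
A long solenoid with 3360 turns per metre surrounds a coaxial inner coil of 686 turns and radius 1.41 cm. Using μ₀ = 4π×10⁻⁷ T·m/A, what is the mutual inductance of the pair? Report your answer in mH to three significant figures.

M ≈ 1.81 mH

The outer solenoid produces a uniform field B₁ = μ₀n₁I₁ across the inner coil,
so the flux linkage is N₂Φ = N₂B₁A₂ = μ₀n₁N₂A₂·I₁, giving M = μ₀n₁N₂A₂.
A₂ = πr² = π(1.410×10^-2 m)² = 6.246×10^-4 m².
M = (4π×10⁻⁷)(3360)(686)(6.246×10^-4) = 1.809×10^-3 H.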